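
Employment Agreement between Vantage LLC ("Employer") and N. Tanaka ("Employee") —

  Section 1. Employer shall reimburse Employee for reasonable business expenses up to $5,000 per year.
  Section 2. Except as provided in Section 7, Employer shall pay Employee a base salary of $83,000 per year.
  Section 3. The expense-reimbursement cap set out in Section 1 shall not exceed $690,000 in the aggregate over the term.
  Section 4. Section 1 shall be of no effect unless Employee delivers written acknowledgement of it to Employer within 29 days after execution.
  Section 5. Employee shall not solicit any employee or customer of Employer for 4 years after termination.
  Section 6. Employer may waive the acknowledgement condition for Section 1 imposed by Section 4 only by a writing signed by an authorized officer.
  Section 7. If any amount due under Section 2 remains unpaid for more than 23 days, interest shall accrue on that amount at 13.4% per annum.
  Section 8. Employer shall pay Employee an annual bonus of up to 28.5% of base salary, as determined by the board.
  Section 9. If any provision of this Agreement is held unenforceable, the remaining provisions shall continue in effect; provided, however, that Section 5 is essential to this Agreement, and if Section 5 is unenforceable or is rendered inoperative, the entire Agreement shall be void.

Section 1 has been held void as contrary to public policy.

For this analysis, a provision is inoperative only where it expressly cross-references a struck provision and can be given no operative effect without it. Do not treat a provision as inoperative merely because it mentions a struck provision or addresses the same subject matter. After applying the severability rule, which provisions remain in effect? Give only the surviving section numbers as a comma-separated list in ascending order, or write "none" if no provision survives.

Section 1 is struck. Section 3 operates only by reference to Section 1, so it falls with Section 1. Section 4 merely fixes the acknowledgement condition for Section 1; with Section 1 gone it has nothing to operate on and falls away. The only function of Section 6 is the waiver condition for Section 4, so it cannot stand once Section 4 is removed. Section 9 makes Section 5 an essential term, but Section 5 is unaffected, so the severability proviso in Section 9 preserves the remaining provisions. Section 2, Section 5, Section 7, Section 8, and Section 9 remain in effect.

2, 5, 7, 8, 9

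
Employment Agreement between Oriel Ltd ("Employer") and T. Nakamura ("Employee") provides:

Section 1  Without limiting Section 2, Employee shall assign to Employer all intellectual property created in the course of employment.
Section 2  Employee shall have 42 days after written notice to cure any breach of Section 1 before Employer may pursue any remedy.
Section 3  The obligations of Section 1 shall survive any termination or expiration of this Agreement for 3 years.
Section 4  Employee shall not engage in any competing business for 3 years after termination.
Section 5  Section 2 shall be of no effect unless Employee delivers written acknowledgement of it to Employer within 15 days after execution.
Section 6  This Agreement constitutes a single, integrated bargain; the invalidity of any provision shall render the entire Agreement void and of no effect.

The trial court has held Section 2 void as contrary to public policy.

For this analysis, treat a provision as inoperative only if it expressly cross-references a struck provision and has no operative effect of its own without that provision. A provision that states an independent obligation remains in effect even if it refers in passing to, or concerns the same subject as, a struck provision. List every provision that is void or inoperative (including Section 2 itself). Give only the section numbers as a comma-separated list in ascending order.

Section 2 is struck. Section 5 has no operative effect of its own apart from Section 2 and is therefore inoperative. Section 6 provides that the Agreement is not severable, so the invalidity of any one provision voids the entire Agreement. No provision of the Agreement survives.

1, 2, 3, 4, 5, 6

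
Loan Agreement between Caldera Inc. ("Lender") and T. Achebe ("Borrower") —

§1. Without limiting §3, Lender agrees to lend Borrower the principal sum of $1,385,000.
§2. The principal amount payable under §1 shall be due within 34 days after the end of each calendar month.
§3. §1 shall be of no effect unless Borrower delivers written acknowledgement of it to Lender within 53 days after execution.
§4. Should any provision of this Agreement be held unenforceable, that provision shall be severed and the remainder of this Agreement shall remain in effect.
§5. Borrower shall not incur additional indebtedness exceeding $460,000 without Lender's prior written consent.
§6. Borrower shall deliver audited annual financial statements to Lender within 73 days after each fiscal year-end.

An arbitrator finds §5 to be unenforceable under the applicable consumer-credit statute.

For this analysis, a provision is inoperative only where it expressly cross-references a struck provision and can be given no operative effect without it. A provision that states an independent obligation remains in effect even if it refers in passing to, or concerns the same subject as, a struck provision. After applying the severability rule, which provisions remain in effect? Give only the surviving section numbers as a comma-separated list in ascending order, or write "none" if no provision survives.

§5 is struck. Nothing else in the Agreement is defined by reference to §5. §4 is a severability clause and preserves every provision that can still be given independent effect. That leaves §1, §2, §3, §4, and §6 in effect.

1, 2, 3, 4, 6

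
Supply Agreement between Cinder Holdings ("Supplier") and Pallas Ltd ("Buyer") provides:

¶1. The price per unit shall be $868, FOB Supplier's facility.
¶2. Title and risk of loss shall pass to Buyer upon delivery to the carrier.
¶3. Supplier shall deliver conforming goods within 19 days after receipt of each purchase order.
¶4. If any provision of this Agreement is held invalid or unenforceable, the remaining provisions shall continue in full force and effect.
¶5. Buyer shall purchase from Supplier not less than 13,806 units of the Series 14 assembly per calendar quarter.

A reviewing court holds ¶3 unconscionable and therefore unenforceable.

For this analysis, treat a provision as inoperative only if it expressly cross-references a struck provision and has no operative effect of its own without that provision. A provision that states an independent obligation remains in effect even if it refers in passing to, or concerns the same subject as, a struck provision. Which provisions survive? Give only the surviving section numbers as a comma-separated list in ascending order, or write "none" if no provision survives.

¶3 is struck. No other provision's operative terms depend on ¶3. ¶4 is a severability clause and preserves every provision that can still be given independent effect. ¶1, ¶2, ¶4, and ¶5 remain in effect.

1, 2, 4, 5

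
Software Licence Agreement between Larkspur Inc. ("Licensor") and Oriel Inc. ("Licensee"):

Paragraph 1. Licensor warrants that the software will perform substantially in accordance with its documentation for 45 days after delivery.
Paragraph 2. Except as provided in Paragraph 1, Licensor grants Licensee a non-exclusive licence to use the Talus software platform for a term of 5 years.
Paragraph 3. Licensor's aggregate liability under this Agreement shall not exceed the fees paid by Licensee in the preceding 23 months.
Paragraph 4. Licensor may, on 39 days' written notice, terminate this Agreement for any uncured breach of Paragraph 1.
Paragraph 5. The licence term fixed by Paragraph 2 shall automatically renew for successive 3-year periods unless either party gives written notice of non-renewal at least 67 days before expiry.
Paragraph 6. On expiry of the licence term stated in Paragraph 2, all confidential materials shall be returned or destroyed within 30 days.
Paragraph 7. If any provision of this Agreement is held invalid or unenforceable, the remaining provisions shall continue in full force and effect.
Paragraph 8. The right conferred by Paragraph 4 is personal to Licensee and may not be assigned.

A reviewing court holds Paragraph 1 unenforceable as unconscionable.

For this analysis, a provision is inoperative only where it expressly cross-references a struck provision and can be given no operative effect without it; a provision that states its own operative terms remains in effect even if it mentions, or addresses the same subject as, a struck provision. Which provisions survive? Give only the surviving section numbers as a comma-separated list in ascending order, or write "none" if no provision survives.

Paragraph 1 is struck. The only function of Paragraph 4 is the termination right for breach of Paragraph 1, so it cannot stand once Paragraph 1 is removed. The only function of Paragraph 8 is the non-assignment of Paragraph 4, so it cannot stand once Paragraph 4 is removed. Although Paragraph 2 refers to Paragraph 1, its operative terms do not depend on Paragraph 1, so it remains in effect. Under the severability clause in Paragraph 7, the remaining provisions continue in force. The provisions still in force are Paragraph 2, Paragraph 3, Paragraph 5, Paragraph 6, and Paragraph 7.

2, 3, 5, 6, 7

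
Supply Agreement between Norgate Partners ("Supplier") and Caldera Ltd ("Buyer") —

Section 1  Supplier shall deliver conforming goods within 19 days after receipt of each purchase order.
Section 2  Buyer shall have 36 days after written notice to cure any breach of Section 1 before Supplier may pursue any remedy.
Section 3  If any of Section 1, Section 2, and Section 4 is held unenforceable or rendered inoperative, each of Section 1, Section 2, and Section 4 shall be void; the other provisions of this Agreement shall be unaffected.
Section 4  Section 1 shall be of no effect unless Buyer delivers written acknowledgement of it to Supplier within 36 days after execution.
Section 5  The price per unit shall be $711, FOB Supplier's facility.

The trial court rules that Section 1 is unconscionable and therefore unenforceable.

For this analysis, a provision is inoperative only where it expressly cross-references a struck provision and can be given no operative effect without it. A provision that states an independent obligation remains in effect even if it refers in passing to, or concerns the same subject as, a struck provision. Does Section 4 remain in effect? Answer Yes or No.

No

Section 1 is struck. Section 2 has no operative effect of its own apart from Section 1 and is therefore inoperative. Section 4 has no operative effect of its own apart from Section 1 and is therefore inoperative. Section 3 declares Section 1, Section 2, and Section 4 mutually dependent; since one of them has fallen, all of them are of no effect. The remainder continues in force under Section 3. The provisions still in force are Section 3 and Section 5. Section 4 is among the inoperative provisions, so the answer is no.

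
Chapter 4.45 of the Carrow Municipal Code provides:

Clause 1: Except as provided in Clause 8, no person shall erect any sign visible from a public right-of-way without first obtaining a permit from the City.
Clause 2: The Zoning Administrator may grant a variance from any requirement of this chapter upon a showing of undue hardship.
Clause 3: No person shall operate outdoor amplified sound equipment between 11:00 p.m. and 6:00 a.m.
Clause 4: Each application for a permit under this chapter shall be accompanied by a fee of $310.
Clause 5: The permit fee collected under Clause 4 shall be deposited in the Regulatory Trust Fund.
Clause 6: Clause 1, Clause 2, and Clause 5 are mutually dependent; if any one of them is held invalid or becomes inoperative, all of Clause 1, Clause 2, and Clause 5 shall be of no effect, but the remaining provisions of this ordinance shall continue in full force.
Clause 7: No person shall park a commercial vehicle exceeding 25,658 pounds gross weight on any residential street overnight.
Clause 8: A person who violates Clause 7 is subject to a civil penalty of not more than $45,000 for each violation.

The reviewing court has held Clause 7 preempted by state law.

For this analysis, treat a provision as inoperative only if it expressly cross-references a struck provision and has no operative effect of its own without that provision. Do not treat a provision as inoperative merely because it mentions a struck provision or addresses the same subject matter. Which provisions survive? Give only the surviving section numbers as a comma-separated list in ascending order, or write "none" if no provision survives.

Clause 7 is struck. The only function of Clause 8 is the civil penalty for violating Clause 7, so it cannot stand once Clause 7 is removed. Although Clause 1 refers to Clause 8, its operative terms do not depend on Clause 8, so it remains in effect. Clause 6 ties Clause 1, Clause 2, and Clause 5 together, but none of those is affected here; the remaining provisions continue in force under Clause 6. The provisions still in force are Clause 1, Clause 2, Clause 3, Clause 4, Clause 5, and Clause 6.

1, 2, 3, 4, 5, 6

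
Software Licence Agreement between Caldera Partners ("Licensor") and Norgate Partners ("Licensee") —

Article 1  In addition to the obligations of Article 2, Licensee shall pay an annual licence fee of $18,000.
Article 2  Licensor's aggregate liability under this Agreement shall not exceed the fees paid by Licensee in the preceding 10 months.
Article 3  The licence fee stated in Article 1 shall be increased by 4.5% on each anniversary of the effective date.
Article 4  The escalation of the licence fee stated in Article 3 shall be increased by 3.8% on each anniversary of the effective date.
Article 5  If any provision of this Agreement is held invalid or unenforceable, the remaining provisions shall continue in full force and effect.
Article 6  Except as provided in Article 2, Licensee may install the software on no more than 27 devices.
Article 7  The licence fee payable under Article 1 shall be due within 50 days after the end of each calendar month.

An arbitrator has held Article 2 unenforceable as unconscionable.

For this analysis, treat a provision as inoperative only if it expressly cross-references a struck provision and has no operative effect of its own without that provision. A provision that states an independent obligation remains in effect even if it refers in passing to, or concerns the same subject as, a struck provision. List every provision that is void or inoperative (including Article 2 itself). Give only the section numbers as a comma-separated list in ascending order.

Article 2 is struck. Article 6 mentions Article 2 but its own obligation stands independently of Article 2, so Article 6 is not affected. Article 1 mentions Article 2 but its own obligation stands independently of Article 2, so Article 1 is not affected. No other provision's operative terms depend on Article 2. Under the severability clause in Article 5, the remaining provisions continue in force. The provisions still in force are Article 1, Article 3, Article 4, Article 5, Article 6, and Article 7.

2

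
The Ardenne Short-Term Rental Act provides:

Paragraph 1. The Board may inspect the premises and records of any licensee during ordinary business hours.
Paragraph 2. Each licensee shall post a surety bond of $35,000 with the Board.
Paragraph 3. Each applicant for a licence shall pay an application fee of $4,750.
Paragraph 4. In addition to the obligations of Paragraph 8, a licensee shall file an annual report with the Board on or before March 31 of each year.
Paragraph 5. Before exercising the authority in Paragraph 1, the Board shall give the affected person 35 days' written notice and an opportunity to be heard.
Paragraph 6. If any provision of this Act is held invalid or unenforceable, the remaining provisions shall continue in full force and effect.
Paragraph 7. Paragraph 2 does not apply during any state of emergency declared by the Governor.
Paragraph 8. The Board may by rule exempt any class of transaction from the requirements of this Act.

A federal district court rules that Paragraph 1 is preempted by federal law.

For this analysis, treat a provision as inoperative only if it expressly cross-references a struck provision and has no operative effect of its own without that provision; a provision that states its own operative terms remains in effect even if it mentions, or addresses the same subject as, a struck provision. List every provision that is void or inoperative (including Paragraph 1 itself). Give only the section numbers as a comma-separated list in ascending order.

Paragraph 1 is struck. Paragraph 5 has no operative effect of its own apart from Paragraph 1 and is therefore inoperative. Under the severability clause in Paragraph 6, the remaining provisions continue in force. The provisions still in force are Paragraph 2, Paragraph 3, Paragraph 4, Paragraph 6, Paragraph 7, and Paragraph 8.

1, 5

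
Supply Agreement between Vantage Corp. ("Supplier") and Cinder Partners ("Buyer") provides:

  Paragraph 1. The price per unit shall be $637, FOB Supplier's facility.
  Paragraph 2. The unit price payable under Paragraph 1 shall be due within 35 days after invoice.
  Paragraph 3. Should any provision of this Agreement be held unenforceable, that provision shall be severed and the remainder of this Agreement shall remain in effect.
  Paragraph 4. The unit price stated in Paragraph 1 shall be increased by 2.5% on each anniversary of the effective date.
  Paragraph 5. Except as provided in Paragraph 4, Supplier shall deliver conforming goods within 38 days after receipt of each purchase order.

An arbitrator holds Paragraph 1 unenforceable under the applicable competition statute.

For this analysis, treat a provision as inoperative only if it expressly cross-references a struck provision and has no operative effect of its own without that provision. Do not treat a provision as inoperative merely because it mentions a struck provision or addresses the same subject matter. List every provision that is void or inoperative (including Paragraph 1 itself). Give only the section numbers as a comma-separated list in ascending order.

1, 2, 4

Paragraph 1 is struck. Paragraph 2 does nothing except set the payment deadline for the unit price by reference to Paragraph 1; with Paragraph 1 gone it has no independent effect and is inoperative. The whole of Paragraph 4 is the escalation of the unit price, defined by reference to Paragraph 1, so Paragraph 4 cannot stand once Paragraph 1 is removed. Paragraph 5 mentions Paragraph 4 but its own obligation stands independently of Paragraph 4, so Paragraph 5 is not affected. Paragraph 3 is a severability clause and preserves every provision that can still be given independent effect. That leaves Paragraph 3 and Paragraph 5 in effect.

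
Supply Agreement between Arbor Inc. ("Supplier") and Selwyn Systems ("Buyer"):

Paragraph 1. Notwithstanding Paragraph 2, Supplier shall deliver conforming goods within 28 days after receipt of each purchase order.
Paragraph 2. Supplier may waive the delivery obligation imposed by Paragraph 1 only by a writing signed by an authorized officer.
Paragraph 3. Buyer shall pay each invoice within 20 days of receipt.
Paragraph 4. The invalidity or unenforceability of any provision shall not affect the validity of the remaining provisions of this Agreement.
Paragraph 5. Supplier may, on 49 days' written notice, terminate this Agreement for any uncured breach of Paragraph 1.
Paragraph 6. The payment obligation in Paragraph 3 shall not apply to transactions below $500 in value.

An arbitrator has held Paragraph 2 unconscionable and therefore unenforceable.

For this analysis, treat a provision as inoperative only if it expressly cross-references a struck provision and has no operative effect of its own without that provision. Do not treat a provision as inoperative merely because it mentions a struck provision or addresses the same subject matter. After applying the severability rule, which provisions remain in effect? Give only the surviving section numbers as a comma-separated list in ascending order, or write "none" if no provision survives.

1, 3, 4, 5, 6

Paragraph 2 is struck. Paragraph 1 mentions Paragraph 2 but its own obligation stands independently of Paragraph 2, so Paragraph 1 is not affected. No other provision's operative terms depend on Paragraph 2. Under the severability clause in Paragraph 4, the remaining provisions continue in force. That leaves Paragraph 1, Paragraph 3, Paragraph 4, Paragraph 5, and Paragraph 6 in effect.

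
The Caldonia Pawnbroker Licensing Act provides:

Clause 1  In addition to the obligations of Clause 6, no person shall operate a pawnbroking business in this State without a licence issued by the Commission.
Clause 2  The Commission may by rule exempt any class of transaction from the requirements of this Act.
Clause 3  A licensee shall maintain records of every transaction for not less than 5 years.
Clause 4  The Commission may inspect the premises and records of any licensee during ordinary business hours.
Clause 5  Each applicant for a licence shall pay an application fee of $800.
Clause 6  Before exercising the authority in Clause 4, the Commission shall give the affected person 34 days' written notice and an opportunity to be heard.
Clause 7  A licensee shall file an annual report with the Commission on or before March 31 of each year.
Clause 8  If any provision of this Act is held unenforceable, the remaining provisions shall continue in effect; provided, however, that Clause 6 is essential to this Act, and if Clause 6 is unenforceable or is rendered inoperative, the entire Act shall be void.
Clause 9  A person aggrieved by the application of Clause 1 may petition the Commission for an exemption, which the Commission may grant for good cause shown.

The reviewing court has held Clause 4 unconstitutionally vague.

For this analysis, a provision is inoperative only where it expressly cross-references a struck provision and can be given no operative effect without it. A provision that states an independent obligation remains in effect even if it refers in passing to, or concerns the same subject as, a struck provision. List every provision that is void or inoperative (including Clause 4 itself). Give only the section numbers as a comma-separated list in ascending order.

Clause 4 is struck. Clause 6 operates only by reference to Clause 4, so it falls with Clause 4. Clause 8 makes Clause 6 an essential term, and Clause 6 has been rendered inoperative by the cascade; under Clause 8, the entire Act is therefore void. No provision of the Act survives.

1, 2, 3, 4, 5, 6, 7, 8, 9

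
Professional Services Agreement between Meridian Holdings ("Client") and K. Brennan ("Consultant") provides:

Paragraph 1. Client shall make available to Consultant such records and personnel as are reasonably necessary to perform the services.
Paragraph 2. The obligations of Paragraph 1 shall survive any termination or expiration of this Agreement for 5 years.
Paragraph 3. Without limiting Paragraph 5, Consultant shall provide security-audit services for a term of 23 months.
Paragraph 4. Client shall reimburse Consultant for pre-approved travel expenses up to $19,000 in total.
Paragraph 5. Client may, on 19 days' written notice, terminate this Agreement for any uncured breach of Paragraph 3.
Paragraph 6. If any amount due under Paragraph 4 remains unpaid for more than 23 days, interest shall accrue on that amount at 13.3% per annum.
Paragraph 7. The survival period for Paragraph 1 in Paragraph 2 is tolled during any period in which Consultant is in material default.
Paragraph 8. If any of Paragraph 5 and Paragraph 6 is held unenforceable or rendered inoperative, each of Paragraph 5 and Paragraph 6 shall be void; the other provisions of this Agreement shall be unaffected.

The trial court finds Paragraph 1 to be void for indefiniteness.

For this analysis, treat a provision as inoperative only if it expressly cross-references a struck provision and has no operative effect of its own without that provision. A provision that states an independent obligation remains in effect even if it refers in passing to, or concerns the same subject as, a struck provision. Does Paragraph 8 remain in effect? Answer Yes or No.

Paragraph 1 is struck. The only function of Paragraph 2 is the survival period for Paragraph 1, so it cannot stand once Paragraph 1 is removed. Paragraph 7 operates only by reference to Paragraph 2, so it falls with Paragraph 2. Paragraph 8 ties Paragraph 5 and Paragraph 6 together, but none of those is affected here; the remaining provisions continue in force under Paragraph 8. Paragraph 3, Paragraph 4, Paragraph 5, Paragraph 6, and Paragraph 8 remain in effect. Paragraph 8 is among the surviving provisions, so the answer is yes.

Yes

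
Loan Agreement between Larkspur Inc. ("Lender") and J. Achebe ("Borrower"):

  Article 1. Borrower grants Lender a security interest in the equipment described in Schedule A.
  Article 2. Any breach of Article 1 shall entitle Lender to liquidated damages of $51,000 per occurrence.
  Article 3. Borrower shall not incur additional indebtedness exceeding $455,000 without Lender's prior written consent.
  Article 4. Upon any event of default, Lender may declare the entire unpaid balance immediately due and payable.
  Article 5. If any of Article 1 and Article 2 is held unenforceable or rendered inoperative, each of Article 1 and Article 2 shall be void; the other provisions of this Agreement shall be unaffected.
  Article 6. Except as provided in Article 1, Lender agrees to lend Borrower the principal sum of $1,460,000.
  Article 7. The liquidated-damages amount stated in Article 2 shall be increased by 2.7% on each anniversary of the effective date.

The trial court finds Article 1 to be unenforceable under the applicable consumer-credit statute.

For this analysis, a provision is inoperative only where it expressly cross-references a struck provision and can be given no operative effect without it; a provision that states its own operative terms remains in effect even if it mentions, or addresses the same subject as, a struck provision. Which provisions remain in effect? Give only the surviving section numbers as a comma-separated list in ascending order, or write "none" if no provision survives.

Article 1 is struck. Article 2 has no operative effect of its own apart from Article 1 and is therefore inoperative. The whole of Article 7 is the escalation of the liquidated-damages amount, defined by reference to Article 2, so Article 7 cannot stand once Article 2 is removed. Article 6 mentions Article 1 but its own obligation stands independently of Article 1, so Article 6 is not affected. Article 5 declares Article 1 and Article 2 mutually dependent; since one of them has fallen, all of them are of no effect. The remainder continues in force under Article 5. The provisions still in force are Article 3, Article 4, Article 5, and Article 6.

3, 4, 5, 6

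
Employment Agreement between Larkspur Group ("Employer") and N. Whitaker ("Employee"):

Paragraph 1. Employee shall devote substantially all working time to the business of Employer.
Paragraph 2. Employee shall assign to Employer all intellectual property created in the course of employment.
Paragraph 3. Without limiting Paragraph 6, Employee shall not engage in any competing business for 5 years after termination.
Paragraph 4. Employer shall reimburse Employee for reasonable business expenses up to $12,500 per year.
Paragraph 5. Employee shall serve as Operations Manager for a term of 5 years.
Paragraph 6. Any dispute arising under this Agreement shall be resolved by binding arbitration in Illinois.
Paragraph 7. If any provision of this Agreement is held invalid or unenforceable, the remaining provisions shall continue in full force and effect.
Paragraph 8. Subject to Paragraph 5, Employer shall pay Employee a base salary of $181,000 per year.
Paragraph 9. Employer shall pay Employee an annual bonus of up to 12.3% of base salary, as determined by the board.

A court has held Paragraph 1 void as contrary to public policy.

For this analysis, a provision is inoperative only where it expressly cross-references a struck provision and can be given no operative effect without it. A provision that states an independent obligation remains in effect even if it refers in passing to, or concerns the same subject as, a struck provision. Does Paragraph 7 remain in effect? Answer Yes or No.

Yes

Paragraph 1 is struck. Nothing else in the Agreement is defined by reference to Paragraph 1. Paragraph 7 is a severability clause and preserves every provision that can still be given independent effect. That leaves Paragraph 2, Paragraph 3, Paragraph 4, Paragraph 5, Paragraph 6, Paragraph 7, Paragraph 8, and Paragraph 9 in effect. Paragraph 7 is among the surviving provisions, so the answer is yes.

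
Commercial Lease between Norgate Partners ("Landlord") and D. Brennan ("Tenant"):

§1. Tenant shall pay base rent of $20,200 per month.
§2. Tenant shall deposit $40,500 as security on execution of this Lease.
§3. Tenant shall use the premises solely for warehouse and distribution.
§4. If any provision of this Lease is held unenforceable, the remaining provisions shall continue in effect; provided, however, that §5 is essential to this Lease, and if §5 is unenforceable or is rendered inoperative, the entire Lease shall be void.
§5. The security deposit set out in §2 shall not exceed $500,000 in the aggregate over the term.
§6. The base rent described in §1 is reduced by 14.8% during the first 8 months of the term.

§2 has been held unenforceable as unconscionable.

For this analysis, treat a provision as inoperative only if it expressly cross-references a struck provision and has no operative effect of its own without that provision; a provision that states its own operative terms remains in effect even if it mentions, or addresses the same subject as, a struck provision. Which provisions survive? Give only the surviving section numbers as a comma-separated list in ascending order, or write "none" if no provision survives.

none

§2 is struck. §5 has no operative effect of its own apart from §2 and is therefore inoperative. §4 makes §5 an essential term, and §5 has been rendered inoperative by the cascade; under §4, the entire Lease is therefore void. No provision of the Lease survives.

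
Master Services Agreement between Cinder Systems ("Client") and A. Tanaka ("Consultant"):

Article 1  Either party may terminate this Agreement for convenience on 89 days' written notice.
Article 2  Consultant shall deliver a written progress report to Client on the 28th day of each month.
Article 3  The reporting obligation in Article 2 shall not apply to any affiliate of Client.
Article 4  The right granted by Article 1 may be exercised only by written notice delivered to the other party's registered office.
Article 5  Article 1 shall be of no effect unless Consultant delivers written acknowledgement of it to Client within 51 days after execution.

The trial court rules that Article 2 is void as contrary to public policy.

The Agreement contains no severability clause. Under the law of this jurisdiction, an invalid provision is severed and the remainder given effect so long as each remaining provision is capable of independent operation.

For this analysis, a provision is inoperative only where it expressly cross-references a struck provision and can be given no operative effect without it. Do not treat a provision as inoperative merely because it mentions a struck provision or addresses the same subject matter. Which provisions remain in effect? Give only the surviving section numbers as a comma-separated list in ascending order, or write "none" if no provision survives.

Article 2 is struck. The whole of Article 3 is the carve-out from the reporting obligation, defined by reference to Article 2, so Article 3 cannot stand once Article 2 is removed. With no severability clause, the stated default rule severs what cannot stand and enforces each remaining provision that can operate on its own. The provisions still in force are Article 1, Article 4, and Article 5.

1, 4, 5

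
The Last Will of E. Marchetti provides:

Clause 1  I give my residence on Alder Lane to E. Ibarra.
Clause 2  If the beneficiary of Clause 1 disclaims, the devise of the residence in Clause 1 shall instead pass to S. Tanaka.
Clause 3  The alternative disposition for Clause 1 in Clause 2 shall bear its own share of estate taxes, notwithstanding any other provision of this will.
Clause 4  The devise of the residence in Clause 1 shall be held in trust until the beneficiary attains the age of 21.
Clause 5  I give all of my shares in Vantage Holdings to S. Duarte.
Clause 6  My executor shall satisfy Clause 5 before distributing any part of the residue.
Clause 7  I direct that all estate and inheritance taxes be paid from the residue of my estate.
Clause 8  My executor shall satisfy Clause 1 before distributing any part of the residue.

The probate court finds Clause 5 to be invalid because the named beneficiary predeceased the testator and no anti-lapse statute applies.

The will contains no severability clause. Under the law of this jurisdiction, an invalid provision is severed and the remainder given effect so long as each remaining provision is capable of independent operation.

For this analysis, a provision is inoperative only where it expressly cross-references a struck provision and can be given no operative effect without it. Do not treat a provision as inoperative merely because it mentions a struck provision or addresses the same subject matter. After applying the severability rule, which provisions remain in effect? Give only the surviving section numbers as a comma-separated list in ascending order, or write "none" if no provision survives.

Clause 5 is struck. Clause 6 operates only by reference to Clause 5, so it falls with Clause 5. Under the stated default rule, only provisions that cannot operate independently fall away; the rest are enforced. That leaves Clause 1, Clause 2, Clause 3, Clause 4, Clause 7, and Clause 8 in effect.

1, 2, 3, 4, 7, 8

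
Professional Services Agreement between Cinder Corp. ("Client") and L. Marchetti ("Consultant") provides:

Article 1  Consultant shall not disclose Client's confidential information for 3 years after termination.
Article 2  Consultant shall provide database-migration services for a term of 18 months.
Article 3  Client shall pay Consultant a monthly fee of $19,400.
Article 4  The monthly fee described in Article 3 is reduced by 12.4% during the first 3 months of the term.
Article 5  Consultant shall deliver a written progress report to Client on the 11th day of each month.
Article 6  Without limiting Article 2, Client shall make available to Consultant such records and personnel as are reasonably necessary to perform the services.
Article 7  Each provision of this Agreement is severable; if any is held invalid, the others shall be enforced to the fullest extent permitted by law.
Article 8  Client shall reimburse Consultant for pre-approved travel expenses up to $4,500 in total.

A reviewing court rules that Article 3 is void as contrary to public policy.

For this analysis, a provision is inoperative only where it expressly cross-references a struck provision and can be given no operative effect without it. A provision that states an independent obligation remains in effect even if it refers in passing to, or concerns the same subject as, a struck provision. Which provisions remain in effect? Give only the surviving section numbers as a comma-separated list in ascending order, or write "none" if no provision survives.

1, 2, 5, 6, 7, 8

Article 3 is struck. Article 4 has no operative effect of its own apart from Article 3 and is therefore inoperative. Article 7 is a severability clause and preserves every provision that can still be given independent effect. Article 1, Article 2, Article 5, Article 6, Article 7, and Article 8 remain in effect.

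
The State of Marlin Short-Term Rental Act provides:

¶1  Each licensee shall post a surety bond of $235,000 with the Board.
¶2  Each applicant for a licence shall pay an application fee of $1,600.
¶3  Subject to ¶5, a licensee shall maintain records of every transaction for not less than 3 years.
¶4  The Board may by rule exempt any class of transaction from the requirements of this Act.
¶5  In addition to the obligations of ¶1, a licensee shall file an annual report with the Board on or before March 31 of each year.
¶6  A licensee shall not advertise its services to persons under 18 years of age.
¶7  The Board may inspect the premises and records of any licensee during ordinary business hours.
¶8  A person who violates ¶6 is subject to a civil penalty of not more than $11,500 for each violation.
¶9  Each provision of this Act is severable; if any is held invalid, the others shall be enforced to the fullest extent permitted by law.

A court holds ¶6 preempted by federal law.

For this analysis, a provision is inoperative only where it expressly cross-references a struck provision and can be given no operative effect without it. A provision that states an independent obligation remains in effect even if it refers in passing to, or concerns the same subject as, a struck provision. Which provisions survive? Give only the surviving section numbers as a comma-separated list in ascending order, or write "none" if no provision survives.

1, 2, 3, 4, 5, 7, 9

¶6 is struck. ¶8 merely fixes the civil penalty for violating ¶6; with ¶6 gone it has nothing to operate on and falls away. ¶9 is a severability clause and preserves every provision that can still be given independent effect. ¶1, ¶2, ¶3, ¶4, ¶5, ¶7, and ¶9 remain in effect.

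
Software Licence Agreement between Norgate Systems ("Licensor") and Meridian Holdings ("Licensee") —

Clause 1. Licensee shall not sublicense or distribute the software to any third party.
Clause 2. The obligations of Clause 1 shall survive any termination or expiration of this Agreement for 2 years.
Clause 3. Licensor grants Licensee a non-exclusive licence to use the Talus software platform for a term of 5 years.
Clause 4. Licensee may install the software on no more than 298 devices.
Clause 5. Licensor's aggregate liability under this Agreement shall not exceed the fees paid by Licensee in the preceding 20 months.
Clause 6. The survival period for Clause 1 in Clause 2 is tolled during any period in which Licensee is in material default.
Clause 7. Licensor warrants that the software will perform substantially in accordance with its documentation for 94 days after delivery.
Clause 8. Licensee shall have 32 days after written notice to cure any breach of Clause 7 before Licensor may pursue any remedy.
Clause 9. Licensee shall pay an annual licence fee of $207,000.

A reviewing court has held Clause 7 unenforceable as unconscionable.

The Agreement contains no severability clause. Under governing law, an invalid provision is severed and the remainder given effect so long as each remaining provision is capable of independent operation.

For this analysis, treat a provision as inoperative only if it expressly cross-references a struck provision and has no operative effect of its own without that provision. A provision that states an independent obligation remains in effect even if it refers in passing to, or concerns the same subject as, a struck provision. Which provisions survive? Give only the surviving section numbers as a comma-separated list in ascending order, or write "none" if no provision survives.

1, 2, 3, 4, 5, 6, 9

Clause 7 is struck. The only function of Clause 8 is the cure period for breach of Clause 7, so it cannot stand once Clause 7 is removed. Under the stated default rule, only provisions that cannot operate independently fall away; the rest are enforced. The provisions still in force are Clause 1, Clause 2, Clause 3, Clause 4, Clause 5, Clause 6, and Clause 9.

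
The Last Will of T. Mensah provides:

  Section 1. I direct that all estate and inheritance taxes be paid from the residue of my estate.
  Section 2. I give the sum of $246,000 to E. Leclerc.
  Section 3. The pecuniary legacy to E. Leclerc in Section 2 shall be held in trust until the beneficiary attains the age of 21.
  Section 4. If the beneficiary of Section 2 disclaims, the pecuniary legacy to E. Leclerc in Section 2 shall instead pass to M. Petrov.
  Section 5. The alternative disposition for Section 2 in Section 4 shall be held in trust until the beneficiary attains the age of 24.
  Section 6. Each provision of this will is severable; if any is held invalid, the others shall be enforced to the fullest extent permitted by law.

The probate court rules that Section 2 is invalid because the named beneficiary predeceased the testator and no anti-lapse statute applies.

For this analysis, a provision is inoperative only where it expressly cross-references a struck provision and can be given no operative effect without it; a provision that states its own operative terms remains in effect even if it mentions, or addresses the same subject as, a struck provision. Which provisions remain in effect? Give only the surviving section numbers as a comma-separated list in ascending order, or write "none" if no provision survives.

Section 2 is struck. Section 3 operates only by reference to Section 2, so it falls with Section 2. Section 4 merely fixes the alternative disposition for Section 2; with Section 2 gone it has nothing to operate on and falls away. Section 5 has no operative effect of its own apart from Section 4 and is therefore inoperative. Section 6 is a severability clause and preserves every provision that can still be given independent effect. The provisions still in force are Section 1 and Section 6.

1, 6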